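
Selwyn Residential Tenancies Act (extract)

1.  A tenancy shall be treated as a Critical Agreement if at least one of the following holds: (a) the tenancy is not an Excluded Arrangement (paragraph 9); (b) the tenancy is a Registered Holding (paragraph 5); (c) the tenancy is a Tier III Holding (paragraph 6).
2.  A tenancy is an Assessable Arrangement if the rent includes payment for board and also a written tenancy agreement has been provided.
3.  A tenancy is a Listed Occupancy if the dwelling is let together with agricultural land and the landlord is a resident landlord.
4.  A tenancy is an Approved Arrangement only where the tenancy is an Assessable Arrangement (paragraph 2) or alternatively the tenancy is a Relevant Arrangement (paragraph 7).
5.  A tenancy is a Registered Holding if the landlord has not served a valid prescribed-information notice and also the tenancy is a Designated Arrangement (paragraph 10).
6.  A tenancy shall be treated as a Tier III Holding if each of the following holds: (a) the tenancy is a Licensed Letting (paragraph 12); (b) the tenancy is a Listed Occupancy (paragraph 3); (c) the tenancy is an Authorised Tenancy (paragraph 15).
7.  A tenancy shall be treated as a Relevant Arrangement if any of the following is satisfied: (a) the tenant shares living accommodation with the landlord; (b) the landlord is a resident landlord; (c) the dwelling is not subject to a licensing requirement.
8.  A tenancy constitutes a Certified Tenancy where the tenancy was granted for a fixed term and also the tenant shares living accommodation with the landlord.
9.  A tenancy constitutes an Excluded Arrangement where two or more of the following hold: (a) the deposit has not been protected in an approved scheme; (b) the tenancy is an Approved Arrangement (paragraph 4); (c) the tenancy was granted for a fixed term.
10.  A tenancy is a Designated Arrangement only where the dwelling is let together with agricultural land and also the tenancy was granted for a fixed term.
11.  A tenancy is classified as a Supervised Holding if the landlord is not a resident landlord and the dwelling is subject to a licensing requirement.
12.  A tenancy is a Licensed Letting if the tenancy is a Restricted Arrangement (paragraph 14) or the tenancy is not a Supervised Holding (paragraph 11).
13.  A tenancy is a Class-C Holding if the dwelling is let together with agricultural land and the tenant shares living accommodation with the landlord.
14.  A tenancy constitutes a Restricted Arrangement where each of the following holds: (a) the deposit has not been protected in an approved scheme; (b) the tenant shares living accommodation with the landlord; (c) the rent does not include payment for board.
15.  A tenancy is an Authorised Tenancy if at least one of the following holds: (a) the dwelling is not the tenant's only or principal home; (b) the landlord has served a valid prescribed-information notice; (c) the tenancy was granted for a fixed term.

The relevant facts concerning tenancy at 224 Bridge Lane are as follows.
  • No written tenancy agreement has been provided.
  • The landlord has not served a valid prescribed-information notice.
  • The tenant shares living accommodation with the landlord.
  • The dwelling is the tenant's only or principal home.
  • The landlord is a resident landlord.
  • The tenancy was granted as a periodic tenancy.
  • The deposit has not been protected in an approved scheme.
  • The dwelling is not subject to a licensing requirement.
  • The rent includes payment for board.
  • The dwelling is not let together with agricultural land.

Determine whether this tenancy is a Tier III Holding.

No

paragraph 14 — Restricted Arrangement: [the deposit has not been protected in an approved scheme? yes] AND [the tenant shares living accommodation with the landlord? yes] AND [the rent does not include payment for board? no] → not satisfied.
paragraph 11 — Supervised Holding: [the landlord is not a resident landlord? no] AND [the dwelling is subject to a licensing requirement? no] → not satisfied.
paragraph 12 — Licensed Letting: [Restricted Arrangement (paragraph 14)? no] OR [not a Supervised Holding (paragraph 11)? yes] → satisfied.
paragraph 3 — Listed Occupancy: [the dwelling is let together with agricultural land? no] AND [the landlord is a resident landlord? yes] → not satisfied.
paragraph 15 — Authorised Tenancy: [the dwelling is not the tenant's only or principal home? no] OR [the landlord has served a valid prescribed-information notice? no] OR [the tenancy was granted for a fixed term? no] → not satisfied.
paragraph 6 — Tier III Holding: [Licensed Letting (paragraph 12)? yes] AND [Listed Occupancy (paragraph 3)? no] AND [Authorised Tenancy (paragraph 15)? no] → not satisfied.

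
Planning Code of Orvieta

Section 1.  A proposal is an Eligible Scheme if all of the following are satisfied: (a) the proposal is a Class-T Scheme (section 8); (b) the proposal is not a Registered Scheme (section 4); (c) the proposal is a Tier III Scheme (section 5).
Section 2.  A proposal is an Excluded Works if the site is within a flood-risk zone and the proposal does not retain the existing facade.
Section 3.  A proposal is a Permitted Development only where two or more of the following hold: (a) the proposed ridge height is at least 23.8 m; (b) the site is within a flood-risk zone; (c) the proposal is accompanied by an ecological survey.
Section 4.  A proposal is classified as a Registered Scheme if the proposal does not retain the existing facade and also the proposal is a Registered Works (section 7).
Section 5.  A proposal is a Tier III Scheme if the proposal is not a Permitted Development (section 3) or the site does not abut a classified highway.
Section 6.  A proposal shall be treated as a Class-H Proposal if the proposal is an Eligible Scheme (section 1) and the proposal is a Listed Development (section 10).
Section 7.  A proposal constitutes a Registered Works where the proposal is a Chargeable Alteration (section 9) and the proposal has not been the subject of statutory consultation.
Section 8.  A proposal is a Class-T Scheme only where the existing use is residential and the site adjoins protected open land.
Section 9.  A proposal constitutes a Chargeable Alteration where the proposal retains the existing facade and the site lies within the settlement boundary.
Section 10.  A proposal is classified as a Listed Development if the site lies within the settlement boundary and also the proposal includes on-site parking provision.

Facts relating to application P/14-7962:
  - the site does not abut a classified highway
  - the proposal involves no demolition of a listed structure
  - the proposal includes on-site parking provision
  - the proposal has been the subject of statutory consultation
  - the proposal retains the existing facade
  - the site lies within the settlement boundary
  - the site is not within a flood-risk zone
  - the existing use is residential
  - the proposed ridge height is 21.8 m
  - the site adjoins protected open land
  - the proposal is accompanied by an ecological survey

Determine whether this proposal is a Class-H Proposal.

Under section 8: the existing use is residential? yes; and the site adjoins protected open land? yes. So the proposal is a Class-T Scheme.
Under section 9: the proposal retains the existing facade? yes; and the site lies within the settlement boundary? yes. So the proposal is a Chargeable Alteration.
Under section 7: Chargeable Alteration (section 9)? yes; and the proposal has not been the subject of statutory consultation? no. So the proposal is not a Registered Works.
Under section 4: the proposal does not retain the existing facade? no; and Registered Works (section 7)? no. So the proposal is not a Registered Scheme.
Under section 3: proposed ridge height: 21.8 m ≥ 23.8 m? no; the site is within a flood-risk zone? no; the proposal is accompanied by an ecological survey? yes — 1 of 3 hold (need ≥2) → not satisfied.
Under section 5: not a Permitted Development (section 3)? yes; or the site does not abut a classified highway? yes. So the proposal is a Tier III Scheme.
Under section 1: Class-T Scheme (section 8)? yes; and not a Registered Scheme (section 4)? yes; and Tier III Scheme (section 5)? yes. So the proposal is an Eligible Scheme.
Under section 10: the site lies within the settlement boundary? yes; and the proposal includes on-site parking provision? yes. So the proposal is a Listed Development.
Under section 6: Eligible Scheme (section 1)? yes; and Listed Development (section 10)? yes. So the proposal is a Class-H Proposal.

Yes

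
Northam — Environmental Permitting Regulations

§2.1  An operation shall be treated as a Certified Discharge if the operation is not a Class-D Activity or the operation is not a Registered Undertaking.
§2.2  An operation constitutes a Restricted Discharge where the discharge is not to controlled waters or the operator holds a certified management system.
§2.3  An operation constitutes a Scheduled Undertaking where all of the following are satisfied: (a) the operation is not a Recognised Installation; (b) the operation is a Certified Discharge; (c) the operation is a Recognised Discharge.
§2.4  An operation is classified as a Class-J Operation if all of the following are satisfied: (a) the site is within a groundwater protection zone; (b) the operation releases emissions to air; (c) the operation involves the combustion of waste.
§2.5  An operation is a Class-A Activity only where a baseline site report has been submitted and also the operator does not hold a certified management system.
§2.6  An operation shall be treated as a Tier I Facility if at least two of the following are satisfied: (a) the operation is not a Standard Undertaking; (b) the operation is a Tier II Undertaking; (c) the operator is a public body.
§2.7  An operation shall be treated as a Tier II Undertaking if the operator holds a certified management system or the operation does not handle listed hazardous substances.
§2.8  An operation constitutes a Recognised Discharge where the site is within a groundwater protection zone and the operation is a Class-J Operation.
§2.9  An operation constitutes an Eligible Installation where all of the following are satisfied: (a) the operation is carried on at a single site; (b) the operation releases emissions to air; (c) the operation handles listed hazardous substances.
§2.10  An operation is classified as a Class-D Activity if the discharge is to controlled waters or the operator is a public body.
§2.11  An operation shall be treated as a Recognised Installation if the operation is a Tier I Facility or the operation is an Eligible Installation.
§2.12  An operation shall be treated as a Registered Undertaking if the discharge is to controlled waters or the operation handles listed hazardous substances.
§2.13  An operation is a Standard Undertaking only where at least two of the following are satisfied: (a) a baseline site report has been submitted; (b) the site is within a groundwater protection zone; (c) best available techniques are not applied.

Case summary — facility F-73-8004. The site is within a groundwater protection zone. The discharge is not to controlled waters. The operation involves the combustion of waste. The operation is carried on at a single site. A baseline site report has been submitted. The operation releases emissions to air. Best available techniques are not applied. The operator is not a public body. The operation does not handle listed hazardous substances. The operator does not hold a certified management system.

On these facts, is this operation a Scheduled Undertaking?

Yes

§2.13 — Standard Undertaking: a baseline site report has been submitted? yes; the site is within a groundwater protection zone? yes; best available techniques are not applied? yes — 3 of 3 hold (need ≥2) → satisfied.
§2.7 — Tier II Undertaking: [the operator holds a certified management system? no] OR [the operation does not handle listed hazardous substances? yes] → satisfied.
§2.6 — Tier I Facility: not a Standard Undertaking (§2.13)? no; Tier II Undertaking (§2.7)? yes; the operator is a public body? no — 1 of 3 hold (need ≥2) → not satisfied.
§2.9 — Eligible Installation: [the operation is carried on at a single site? yes] AND [the operation releases emissions to air? yes] AND [the operation handles listed hazardous substances? no] → not satisfied.
§2.11 — Recognised Installation: [Tier I Facility (§2.6)? no] OR [Eligible Installation (§2.9)? no] → not satisfied.
§2.10 — Class-D Activity: [the discharge is to controlled waters? no] OR [the operator is a public body? no] → not satisfied.
§2.12 — Registered Undertaking: [the discharge is to controlled waters? no] OR [the operation handles listed hazardous substances? no] → not satisfied.
§2.1 — Certified Discharge: [not a Class-D Activity (§2.10)? yes] OR [not a Registered Undertaking (§2.12)? yes] → satisfied.
§2.4 — Class-J Operation: [the site is within a groundwater protection zone? yes] AND [the operation releases emissions to air? yes] AND [the operation involves the combustion of waste? yes] → satisfied.
§2.8 — Recognised Discharge: [the site is within a groundwater protection zone? yes] AND [Class-J Operation (§2.4)? yes] → satisfied.
§2.3 — Scheduled Undertaking: [not a Recognised Installation (§2.11)? yes] AND [Certified Discharge (§2.1)? yes] AND [Recognised Discharge (§2.8)? yes] → satisfied.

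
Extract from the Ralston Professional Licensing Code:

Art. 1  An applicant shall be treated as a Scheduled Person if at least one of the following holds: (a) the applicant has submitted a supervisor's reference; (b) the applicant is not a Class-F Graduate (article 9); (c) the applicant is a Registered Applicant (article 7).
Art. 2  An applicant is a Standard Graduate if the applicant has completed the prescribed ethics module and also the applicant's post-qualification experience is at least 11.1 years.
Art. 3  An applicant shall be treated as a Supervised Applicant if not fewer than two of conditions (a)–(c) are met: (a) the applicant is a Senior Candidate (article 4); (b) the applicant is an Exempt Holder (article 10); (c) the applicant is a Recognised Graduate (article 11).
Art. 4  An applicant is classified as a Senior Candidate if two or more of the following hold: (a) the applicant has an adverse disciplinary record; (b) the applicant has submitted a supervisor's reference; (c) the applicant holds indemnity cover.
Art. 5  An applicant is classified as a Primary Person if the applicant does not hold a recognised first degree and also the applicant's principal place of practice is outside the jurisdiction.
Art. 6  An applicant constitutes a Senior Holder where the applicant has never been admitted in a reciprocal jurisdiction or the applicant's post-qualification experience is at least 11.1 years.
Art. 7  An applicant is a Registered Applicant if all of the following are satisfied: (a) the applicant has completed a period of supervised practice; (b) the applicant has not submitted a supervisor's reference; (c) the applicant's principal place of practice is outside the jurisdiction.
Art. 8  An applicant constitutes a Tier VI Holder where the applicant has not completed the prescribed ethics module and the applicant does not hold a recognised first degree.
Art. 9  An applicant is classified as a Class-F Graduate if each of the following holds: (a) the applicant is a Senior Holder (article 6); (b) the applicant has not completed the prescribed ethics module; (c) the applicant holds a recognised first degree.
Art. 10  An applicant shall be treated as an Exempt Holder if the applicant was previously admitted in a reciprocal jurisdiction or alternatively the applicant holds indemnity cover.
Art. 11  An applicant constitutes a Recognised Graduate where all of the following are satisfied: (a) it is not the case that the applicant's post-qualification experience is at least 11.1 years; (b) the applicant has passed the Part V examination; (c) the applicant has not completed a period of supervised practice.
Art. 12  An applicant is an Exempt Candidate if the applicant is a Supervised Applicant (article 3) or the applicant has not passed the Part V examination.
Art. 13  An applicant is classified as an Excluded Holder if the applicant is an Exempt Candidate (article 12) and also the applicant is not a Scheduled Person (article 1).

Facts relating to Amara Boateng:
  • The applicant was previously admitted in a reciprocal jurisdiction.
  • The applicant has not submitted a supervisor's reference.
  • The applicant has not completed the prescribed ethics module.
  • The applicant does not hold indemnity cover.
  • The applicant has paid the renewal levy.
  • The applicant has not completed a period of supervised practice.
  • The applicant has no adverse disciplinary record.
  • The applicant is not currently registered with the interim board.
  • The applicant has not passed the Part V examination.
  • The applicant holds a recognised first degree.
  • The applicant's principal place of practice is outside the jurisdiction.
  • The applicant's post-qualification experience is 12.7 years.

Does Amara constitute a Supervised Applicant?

No

article 4 — Senior Candidate: the applicant has an adverse disciplinary record? no; the applicant has submitted a supervisor's reference? no; the applicant holds indemnity cover? no — 0 of 3 hold (need ≥2) → not satisfied.
article 10 — Exempt Holder: [the applicant was previously admitted in a reciprocal jurisdiction? yes] OR [the applicant holds indemnity cover? no] → satisfied.
article 11 — Recognised Graduate: [applicant's post-qualification experience: 12.7 years ≥ 11.1 years? yes, so negated condition no] AND [the applicant has passed the Part V examination? no] AND [the applicant has not completed a period of supervised practice? yes] → not satisfied.
article 3 — Supervised Applicant: Senior Candidate (article 4)? no; Exempt Holder (article 10)? yes; Recognised Graduate (article 11)? no — 1 of 3 hold (need ≥2) → not satisfied.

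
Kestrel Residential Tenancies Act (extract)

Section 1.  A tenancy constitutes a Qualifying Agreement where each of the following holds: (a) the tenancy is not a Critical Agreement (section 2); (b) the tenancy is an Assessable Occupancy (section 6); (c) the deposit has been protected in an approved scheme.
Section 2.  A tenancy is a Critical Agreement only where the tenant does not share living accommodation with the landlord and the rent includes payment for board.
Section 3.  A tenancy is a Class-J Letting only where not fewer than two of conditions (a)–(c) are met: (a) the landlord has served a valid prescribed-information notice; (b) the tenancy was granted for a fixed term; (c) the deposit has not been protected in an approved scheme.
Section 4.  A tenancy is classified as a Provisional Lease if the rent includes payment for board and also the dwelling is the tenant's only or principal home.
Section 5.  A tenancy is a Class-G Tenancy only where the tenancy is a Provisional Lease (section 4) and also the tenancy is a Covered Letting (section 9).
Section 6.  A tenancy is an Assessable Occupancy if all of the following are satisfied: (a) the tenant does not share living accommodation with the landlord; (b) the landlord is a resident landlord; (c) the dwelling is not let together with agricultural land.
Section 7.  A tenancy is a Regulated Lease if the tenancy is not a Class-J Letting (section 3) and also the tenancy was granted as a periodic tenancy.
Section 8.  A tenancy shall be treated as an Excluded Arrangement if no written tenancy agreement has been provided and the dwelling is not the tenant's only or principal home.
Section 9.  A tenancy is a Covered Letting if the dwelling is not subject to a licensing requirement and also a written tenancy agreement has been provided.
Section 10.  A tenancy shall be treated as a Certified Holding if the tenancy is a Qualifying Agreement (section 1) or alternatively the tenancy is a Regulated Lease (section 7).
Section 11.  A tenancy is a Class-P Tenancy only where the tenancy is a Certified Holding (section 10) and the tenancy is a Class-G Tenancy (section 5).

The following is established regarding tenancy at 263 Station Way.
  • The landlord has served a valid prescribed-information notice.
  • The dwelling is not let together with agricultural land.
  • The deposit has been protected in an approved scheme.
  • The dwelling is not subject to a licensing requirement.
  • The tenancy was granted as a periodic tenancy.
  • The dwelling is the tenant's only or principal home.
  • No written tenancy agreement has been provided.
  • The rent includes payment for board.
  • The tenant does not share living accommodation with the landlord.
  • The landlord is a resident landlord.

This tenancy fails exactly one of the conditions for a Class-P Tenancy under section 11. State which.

section 2 — Critical Agreement: [the tenant does not share living accommodation with the landlord? yes] AND [the rent includes payment for board? yes] → satisfied.
section 6 — Assessable Occupancy: [the tenant does not share living accommodation with the landlord? yes] AND [the landlord is a resident landlord? yes] AND [the dwelling is not let together with agricultural land? yes] → satisfied.
section 1 — Qualifying Agreement: [not a Critical Agreement (section 2)? no] AND [Assessable Occupancy (section 6)? yes] AND [the deposit has been protected in an approved scheme? yes] → not satisfied.
section 3 — Class-J Letting: the landlord has served a valid prescribed-information notice? yes; the tenancy was granted for a fixed term? no; the deposit has not been protected in an approved scheme? no — 1 of 3 hold (need ≥2) → not satisfied.
section 7 — Regulated Lease: [not a Class-J Letting (section 3)? yes] AND [the tenancy was granted as a periodic tenancy? yes] → satisfied.
section 10 — Certified Holding: [Qualifying Agreement (section 1)? no] OR [Regulated Lease (section 7)? yes] → satisfied.
section 4 — Provisional Lease: [the rent includes payment for board? yes] AND [the dwelling is the tenant's only or principal home? yes] → satisfied.
section 9 — Covered Letting: [the dwelling is not subject to a licensing requirement? yes] AND [a written tenancy agreement has been provided? no] → not satisfied.
section 5 — Class-G Tenancy: [Provisional Lease (section 4)? yes] AND [Covered Letting (section 9)? no] → not satisfied.
section 11 — Class-P Tenancy: [Certified Holding (section 10)? yes] AND [Class-G Tenancy (section 5)? no] → not satisfied.

Class-G Tenancy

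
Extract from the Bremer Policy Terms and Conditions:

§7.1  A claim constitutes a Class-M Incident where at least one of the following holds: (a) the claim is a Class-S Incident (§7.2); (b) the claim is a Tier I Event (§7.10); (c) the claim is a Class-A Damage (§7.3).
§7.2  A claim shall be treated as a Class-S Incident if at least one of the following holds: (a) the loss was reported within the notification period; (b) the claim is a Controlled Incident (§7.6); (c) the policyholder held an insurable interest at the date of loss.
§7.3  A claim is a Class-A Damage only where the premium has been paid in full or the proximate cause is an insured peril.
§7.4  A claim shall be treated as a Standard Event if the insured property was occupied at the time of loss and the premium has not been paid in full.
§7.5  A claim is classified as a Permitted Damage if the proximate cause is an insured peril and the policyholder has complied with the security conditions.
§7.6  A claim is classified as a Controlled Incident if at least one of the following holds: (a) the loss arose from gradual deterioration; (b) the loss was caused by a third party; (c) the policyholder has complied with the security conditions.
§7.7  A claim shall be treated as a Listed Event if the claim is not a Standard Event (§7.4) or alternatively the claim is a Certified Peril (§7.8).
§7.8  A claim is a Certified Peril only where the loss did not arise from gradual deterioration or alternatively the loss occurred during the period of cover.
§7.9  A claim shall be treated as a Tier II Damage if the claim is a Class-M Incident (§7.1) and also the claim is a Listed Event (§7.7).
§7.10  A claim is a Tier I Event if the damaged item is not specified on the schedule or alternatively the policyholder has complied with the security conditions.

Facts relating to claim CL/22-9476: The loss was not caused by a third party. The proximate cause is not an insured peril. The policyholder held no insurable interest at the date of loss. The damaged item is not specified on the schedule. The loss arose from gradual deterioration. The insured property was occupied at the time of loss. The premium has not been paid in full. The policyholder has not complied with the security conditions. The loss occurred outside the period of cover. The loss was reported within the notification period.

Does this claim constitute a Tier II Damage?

No

§7.6 — Controlled Incident: [the loss arose from gradual deterioration? yes] OR [the loss was caused by a third party? no] OR [the policyholder has complied with the security conditions? no] → satisfied.
§7.2 — Class-S Incident: [the loss was reported within the notification period? yes] OR [Controlled Incident (§7.6)? yes] OR [the policyholder held an insurable interest at the date of loss? no] → satisfied.
§7.10 — Tier I Event: [the damaged item is not specified on the schedule? yes] OR [the policyholder has complied with the security conditions? no] → satisfied.
§7.3 — Class-A Damage: [the premium has been paid in full? no] OR [the proximate cause is an insured peril? no] → not satisfied.
§7.1 — Class-M Incident: [Class-S Incident (§7.2)? yes] OR [Tier I Event (§7.10)? yes] OR [Class-A Damage (§7.3)? no] → satisfied.
§7.4 — Standard Event: [the insured property was occupied at the time of loss? yes] AND [the premium has not been paid in full? yes] → satisfied.
§7.8 — Certified Peril: [the loss did not arise from gradual deterioration? no] OR [the loss occurred during the period of cover? no] → not satisfied.
§7.7 — Listed Event: [not a Standard Event (§7.4)? no] OR [Certified Peril (§7.8)? no] → not satisfied.
§7.9 — Tier II Damage: [Class-M Incident (§7.1)? yes] AND [Listed Event (§7.7)? no] → not satisfied.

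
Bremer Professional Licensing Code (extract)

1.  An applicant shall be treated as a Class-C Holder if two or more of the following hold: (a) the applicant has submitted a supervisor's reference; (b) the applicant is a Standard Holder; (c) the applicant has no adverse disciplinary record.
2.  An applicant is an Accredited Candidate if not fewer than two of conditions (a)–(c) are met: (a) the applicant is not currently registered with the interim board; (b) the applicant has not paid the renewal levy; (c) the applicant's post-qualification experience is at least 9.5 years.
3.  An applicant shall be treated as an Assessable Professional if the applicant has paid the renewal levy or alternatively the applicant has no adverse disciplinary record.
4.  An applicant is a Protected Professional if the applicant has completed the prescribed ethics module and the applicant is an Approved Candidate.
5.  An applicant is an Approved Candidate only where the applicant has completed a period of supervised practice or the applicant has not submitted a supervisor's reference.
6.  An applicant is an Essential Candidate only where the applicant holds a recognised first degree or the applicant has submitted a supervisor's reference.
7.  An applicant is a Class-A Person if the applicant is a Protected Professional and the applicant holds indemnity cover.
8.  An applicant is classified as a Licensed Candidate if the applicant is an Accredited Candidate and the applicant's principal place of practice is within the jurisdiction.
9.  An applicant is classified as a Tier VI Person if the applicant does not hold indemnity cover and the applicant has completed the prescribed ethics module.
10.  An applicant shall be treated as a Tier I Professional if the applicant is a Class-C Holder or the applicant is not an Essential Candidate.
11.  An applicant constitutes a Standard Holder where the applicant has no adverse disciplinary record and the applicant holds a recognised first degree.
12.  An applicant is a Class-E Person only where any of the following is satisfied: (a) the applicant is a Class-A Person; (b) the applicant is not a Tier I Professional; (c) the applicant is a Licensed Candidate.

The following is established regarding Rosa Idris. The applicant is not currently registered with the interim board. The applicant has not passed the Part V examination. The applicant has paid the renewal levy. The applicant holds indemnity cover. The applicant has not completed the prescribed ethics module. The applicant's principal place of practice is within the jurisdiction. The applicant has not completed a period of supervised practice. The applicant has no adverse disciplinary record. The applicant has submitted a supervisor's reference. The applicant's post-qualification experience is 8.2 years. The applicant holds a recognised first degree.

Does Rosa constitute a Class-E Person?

No

paragraph 5 — Approved Candidate: [the applicant has completed a period of supervised practice? no] OR [the applicant has not submitted a supervisor's reference? no] → not satisfied.
paragraph 4 — Protected Professional: [the applicant has completed the prescribed ethics module? no] AND [Approved Candidate (paragraph 5)? no] → not satisfied.
paragraph 7 — Class-A Person: [Protected Professional (paragraph 4)? no] AND [the applicant holds indemnity cover? yes] → not satisfied.
paragraph 11 — Standard Holder: [the applicant has no adverse disciplinary record? yes] AND [the applicant holds a recognised first degree? yes] → satisfied.
paragraph 1 — Class-C Holder: the applicant has submitted a supervisor's reference? yes; Standard Holder (paragraph 11)? yes; the applicant has no adverse disciplinary record? yes — 3 of 3 hold (need ≥2) → satisfied.
paragraph 6 — Essential Candidate: [the applicant holds a recognised first degree? yes] OR [the applicant has submitted a supervisor's reference? yes] → satisfied.
paragraph 10 — Tier I Professional: [Class-C Holder (paragraph 1)? yes] OR [not an Essential Candidate (paragraph 6)? no] → satisfied.
paragraph 2 — Accredited Candidate: the applicant is not currently registered with the interim board? yes; the applicant has not paid the renewal levy? no; applicant's post-qualification experience: 8.2 years ≥ 9.5 years? no — 1 of 3 hold (need ≥2) → not satisfied.
paragraph 8 — Licensed Candidate: [Accredited Candidate (paragraph 2)? no] AND [the applicant's principal place of practice is within the jurisdiction? yes] → not satisfied.
paragraph 12 — Class-E Person: [Class-A Person (paragraph 7)? no] OR [not a Tier I Professional (paragraph 10)? no] OR [Licensed Candidate (paragraph 8)? no] → not satisfied.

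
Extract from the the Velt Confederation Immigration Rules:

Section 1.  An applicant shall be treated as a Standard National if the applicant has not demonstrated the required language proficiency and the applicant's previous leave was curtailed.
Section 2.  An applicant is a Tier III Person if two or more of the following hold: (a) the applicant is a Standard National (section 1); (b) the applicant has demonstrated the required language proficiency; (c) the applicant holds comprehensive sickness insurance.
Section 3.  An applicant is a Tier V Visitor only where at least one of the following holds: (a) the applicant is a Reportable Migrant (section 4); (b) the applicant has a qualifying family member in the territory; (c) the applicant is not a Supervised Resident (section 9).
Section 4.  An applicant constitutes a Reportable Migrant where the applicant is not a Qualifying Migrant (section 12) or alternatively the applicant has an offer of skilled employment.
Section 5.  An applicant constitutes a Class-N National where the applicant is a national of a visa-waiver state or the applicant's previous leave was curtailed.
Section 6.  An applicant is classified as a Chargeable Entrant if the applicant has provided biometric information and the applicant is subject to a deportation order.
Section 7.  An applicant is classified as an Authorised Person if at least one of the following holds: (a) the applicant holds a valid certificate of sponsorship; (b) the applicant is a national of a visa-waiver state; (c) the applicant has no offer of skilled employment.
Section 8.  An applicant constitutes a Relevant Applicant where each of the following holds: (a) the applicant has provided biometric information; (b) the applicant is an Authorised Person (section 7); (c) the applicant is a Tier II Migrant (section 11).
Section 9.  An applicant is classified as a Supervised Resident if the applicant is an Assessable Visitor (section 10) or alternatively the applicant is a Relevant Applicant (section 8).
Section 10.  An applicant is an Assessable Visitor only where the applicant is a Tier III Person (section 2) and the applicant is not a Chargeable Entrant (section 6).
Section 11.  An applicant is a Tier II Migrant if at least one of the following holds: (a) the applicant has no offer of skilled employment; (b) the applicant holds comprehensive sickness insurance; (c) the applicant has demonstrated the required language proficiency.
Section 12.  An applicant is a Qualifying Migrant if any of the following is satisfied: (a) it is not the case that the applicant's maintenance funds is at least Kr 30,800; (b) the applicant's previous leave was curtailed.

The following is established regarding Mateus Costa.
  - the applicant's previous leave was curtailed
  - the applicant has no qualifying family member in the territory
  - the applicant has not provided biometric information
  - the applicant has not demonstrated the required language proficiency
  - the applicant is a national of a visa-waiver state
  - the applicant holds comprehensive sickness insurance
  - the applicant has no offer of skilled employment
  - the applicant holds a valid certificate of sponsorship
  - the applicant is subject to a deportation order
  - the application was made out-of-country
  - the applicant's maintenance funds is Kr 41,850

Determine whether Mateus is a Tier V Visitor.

section 12 — Qualifying Migrant: [applicant's maintenance funds: Kr 41,850 ≥ Kr 30,800? yes, so negated condition no] OR [the applicant's previous leave was curtailed? yes] → satisfied.
section 4 — Reportable Migrant: [not a Qualifying Migrant (section 12)? no] OR [the applicant has an offer of skilled employment? no] → not satisfied.
section 1 — Standard National: [the applicant has not demonstrated the required language proficiency? yes] AND [the applicant's previous leave was curtailed? yes] → satisfied.
section 2 — Tier III Person: Standard National (section 1)? yes; the applicant has demonstrated the required language proficiency? no; the applicant holds comprehensive sickness insurance? yes — 2 of 3 hold (need ≥2) → satisfied.
section 6 — Chargeable Entrant: [the applicant has provided biometric information? no] AND [the applicant is subject to a deportation order? yes] → not satisfied.
section 10 — Assessable Visitor: [Tier III Person (section 2)? yes] AND [not a Chargeable Entrant (section 6)? yes] → satisfied.
section 7 — Authorised Person: [the applicant holds a valid certificate of sponsorship? yes] OR [the applicant is a national of a visa-waiver state? yes] OR [the applicant has no offer of skilled employment? yes] → satisfied.
section 11 — Tier II Migrant: [the applicant has no offer of skilled employment? yes] OR [the applicant holds comprehensive sickness insurance? yes] OR [the applicant has demonstrated the required language proficiency? no] → satisfied.
section 8 — Relevant Applicant: [the applicant has provided biometric information? no] AND [Authorised Person (section 7)? yes] AND [Tier II Migrant (section 11)? yes] → not satisfied.
section 9 — Supervised Resident: [Assessable Visitor (section 10)? yes] OR [Relevant Applicant (section 8)? no] → satisfied.
section 3 — Tier V Visitor: [Reportable Migrant (section 4)? no] OR [the applicant has a qualifying family member in the territory? no] OR [not a Supervised Resident (section 9)? no] → not satisfied.

No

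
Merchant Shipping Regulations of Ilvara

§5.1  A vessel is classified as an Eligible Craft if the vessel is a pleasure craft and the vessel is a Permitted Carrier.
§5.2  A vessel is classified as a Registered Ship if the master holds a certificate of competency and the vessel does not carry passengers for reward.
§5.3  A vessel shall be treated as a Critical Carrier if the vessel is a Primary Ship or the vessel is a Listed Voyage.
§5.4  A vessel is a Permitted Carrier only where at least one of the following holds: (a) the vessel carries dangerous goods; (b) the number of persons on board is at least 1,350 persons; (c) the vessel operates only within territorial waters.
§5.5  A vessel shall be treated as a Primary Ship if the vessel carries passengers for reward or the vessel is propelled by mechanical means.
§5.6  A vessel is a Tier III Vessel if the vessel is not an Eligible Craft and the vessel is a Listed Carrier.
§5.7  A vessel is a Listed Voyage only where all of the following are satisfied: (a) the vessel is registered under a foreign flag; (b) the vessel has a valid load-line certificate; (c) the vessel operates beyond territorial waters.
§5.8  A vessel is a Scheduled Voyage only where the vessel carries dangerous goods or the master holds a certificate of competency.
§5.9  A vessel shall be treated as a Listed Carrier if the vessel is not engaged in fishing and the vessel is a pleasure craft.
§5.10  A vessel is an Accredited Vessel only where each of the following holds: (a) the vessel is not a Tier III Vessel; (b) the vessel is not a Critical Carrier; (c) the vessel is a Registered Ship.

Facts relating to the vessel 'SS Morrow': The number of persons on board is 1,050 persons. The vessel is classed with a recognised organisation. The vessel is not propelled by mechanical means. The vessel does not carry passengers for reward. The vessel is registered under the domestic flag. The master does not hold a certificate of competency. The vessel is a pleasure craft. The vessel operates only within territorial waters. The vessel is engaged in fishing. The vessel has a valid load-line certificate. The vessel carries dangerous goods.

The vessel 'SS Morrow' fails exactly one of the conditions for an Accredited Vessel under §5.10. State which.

Under §5.4: the vessel carries dangerous goods? yes; or number of persons on board: 1,050 persons ≥ 1,350 persons? no; or the vessel operates only within territorial waters? yes. So the vessel is a Permitted Carrier.
Under §5.1: the vessel is a pleasure craft? yes; and Permitted Carrier (§5.4)? yes. So the vessel is an Eligible Craft.
Under §5.9: the vessel is not engaged in fishing? no; and the vessel is a pleasure craft? yes. So the vessel is not a Listed Carrier.
Under §5.6: not an Eligible Craft (§5.1)? no; and Listed Carrier (§5.9)? no. So the vessel is not a Tier III Vessel.
Under §5.5: the vessel carries passengers for reward? no; or the vessel is propelled by mechanical means? no. So the vessel is not a Primary Ship.
Under §5.7: the vessel is registered under a foreign flag? no; and the vessel has a valid load-line certificate? yes; and the vessel operates beyond territorial waters? no. So the vessel is not a Listed Voyage.
Under §5.3: Primary Ship (§5.5)? no; or Listed Voyage (§5.7)? no. So the vessel is not a Critical Carrier.
Under §5.2: the master holds a certificate of competency? no; and the vessel does not carry passengers for reward? yes. So the vessel is not a Registered Ship.
Under §5.10: not a Tier III Vessel (§5.6)? yes; and not a Critical Carrier (§5.3)? yes; and Registered Ship (§5.2)? no. So the vessel is not an Accredited Vessel.

Registered Ship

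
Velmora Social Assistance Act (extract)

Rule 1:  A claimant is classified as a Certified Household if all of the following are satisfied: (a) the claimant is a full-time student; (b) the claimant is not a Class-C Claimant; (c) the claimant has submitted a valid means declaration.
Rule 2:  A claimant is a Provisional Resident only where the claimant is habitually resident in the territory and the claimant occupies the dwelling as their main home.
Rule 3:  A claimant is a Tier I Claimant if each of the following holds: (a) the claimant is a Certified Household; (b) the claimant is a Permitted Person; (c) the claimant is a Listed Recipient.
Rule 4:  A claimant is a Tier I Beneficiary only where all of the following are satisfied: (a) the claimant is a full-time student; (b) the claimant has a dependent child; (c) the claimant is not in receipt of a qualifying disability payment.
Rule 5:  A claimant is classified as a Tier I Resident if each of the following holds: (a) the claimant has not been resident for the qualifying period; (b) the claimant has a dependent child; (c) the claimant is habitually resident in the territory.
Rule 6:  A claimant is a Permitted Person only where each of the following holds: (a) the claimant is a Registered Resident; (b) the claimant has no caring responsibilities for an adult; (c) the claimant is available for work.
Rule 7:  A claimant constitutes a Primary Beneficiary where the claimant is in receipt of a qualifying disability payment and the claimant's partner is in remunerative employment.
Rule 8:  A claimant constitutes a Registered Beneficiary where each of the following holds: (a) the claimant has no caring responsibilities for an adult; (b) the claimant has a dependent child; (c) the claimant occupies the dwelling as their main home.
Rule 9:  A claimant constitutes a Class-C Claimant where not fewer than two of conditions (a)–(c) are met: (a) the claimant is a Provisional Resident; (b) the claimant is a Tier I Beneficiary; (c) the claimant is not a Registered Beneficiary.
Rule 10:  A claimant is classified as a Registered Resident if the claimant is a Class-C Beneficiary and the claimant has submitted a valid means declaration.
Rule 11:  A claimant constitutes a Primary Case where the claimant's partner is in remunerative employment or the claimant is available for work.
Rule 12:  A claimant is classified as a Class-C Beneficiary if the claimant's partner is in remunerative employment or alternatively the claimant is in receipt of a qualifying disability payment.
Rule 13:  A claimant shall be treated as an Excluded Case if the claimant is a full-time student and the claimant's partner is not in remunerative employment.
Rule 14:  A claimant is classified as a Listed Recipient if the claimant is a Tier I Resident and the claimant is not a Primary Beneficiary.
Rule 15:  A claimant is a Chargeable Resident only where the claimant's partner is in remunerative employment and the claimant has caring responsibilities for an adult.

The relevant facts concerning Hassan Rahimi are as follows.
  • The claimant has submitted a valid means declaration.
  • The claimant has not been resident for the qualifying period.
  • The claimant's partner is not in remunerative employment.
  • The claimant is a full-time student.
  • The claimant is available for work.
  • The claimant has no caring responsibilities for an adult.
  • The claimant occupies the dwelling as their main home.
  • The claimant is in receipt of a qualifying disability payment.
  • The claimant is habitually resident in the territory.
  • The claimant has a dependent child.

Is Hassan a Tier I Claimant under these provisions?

Yes

rule 2 — Provisional Resident: [the claimant is habitually resident in the territory? yes] AND [the claimant occupies the dwelling as their main home? yes] → satisfied.
rule 4 — Tier I Beneficiary: [the claimant is a full-time student? yes] AND [the claimant has a dependent child? yes] AND [the claimant is not in receipt of a qualifying disability payment? no] → not satisfied.
rule 8 — Registered Beneficiary: [the claimant has no caring responsibilities for an adult? yes] AND [the claimant has a dependent child? yes] AND [the claimant occupies the dwelling as their main home? yes] → satisfied.
rule 9 — Class-C Claimant: Provisional Resident (rule 2)? yes; Tier I Beneficiary (rule 4)? no; not a Registered Beneficiary (rule 8)? no — 1 of 3 hold (need ≥2) → not satisfied.
rule 1 — Certified Household: [the claimant is a full-time student? yes] AND [not a Class-C Claimant (rule 9)? yes] AND [the claimant has submitted a valid means declaration? yes] → satisfied.
rule 12 — Class-C Beneficiary: [the claimant's partner is in remunerative employment? no] OR [the claimant is in receipt of a qualifying disability payment? yes] → satisfied.
rule 10 — Registered Resident: [Class-C Beneficiary (rule 12)? yes] AND [the claimant has submitted a valid means declaration? yes] → satisfied.
rule 6 — Permitted Person: [Registered Resident (rule 10)? yes] AND [the claimant has no caring responsibilities for an adult? yes] AND [the claimant is available for work? yes] → satisfied.
rule 5 — Tier I Resident: [the claimant has not been resident for the qualifying period? yes] AND [the claimant has a dependent child? yes] AND [the claimant is habitually resident in the territory? yes] → satisfied.
rule 7 — Primary Beneficiary: [the claimant is in receipt of a qualifying disability payment? yes] AND [the claimant's partner is in remunerative employment? no] → not satisfied.
rule 14 — Listed Recipient: [Tier I Resident (rule 5)? yes] AND [not a Primary Beneficiary (rule 7)? yes] → satisfied.
rule 3 — Tier I Claimant: [Certified Household (rule 1)? yes] AND [Permitted Person (rule 6)? yes] AND [Listed Recipient (rule 14)? yes] → satisfied.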